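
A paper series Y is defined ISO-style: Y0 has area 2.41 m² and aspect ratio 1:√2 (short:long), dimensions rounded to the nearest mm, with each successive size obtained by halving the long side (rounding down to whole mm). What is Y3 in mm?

461 × 652 mm

Let Y0's short side be w mm. w · w√2 = 2.41 m² = 2,410,000 mm², so w ≈ 1305.4 mm and w√2 ≈ 1846.1 mm → Y0 = 1305 × 1846 mm.
Y1: ⌊1846/2⌋ × 1305 = 923 × 1305 mm
Y2: ⌊1305/2⌋ × 923 = 652 × 923 mm
Y3: ⌊923/2⌋ × 652 = 461 × 652 mm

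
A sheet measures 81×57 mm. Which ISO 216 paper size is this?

Aspect ratio 81/57 ≈ 1.421 — close to the ISO √2 ≈ 1.414.
In the C-series (envelope sizes, between A and B): C8 = 57 × 81 mm.

C8 (57 × 81 mm)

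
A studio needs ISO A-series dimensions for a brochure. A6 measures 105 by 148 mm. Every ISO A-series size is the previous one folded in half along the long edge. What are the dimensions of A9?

A7: ⌊148/2⌋ × 105 = 74 × 105 mm
A8: ⌊105/2⌋ × 74 = 52 × 74 mm
A9: ⌊74/2⌋ × 52 = 37 × 52 mm

37 × 52 mm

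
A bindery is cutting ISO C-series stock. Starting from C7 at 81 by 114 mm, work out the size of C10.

28 × 40 mm

C8: ⌊114/2⌋ × 81 = 57 × 81 mm
C9: ⌊81/2⌋ × 57 = 40 × 57 mm
C10: ⌊57/2⌋ × 40 = 28 × 40 mm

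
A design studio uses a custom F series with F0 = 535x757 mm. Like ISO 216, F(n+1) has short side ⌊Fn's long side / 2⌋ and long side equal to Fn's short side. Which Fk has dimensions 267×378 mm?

F2

F0: 535 × 757 mm
F1: 378 × 535 mm
F2: 267 × 378 mm
F3: 189 × 267 mm
→ matches F2.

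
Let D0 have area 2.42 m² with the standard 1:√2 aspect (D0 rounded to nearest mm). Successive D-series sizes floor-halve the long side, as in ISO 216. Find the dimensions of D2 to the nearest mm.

654 × 925 mm

Let D0's short side be w mm. w · w√2 = 2.42 m² = 2,420,000 mm², so w ≈ 1308.1 mm and w√2 ≈ 1850.0 mm → D0 = 1308 × 1850 mm.
D1: ⌊1850/2⌋ × 1308 = 925 × 1308 mm
D2: ⌊1308/2⌋ × 925 = 654 × 925 mm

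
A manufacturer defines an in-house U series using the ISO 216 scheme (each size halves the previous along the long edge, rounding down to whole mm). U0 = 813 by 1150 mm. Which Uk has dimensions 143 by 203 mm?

U0: 813 × 1150 mm
U1: 575 × 813 mm
U2: 406 × 575 mm
U3: 287 × 406 mm
U4: 203 × 287 mm
U5: 143 × 203 mm
U6: 101 × 143 mm
→ matches U5.

U5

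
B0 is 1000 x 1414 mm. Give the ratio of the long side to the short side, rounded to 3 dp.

1.414

1414 / 1000 = 1.414
Matches √2 ≈ 1.414 — the ISO 216 defining ratio.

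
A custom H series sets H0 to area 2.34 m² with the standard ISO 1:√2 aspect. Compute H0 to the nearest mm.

Let the short side be w mm. Then w · w√2 = 2.34 m² = 2,340,000 mm².
w² = 2,340,000/√2, so w ≈ 1286.3 mm; long side = w√2 ≈ 1819.1 mm.

1286 × 1819 mm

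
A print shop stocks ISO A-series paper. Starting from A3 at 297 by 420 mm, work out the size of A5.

A4: ⌊420/2⌋ × 297 = 210 × 297 mm
A5: ⌊297/2⌋ × 210 = 148 × 210 mm

148 × 210 mm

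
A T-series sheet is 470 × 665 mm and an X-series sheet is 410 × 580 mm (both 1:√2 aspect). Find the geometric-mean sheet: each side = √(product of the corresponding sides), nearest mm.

439 × 621 mm

Short side: √(470 · 410) = √192700 ≈ 439.0 → 439 mm
Long side: √(665 · 580) = √385700 ≈ 621.0 → 621 mm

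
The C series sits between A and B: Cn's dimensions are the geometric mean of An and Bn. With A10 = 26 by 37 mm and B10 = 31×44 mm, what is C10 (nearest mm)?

28 × 40 mm

Short side: √(26 · 31) = √806 ≈ 28.4 → 28 mm
Long side: √(37 · 44) = √1628 ≈ 40.3 → 40 mm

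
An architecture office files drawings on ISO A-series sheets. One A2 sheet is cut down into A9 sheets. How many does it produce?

128

Each ISO step halves the sheet: 1 × A2 → 2 × A3 → 4 × A4 → 8 × A5 → …
From A2 to A9 is 7 halving steps: 2^7 = 128.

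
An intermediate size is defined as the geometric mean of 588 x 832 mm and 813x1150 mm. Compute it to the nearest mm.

Short side: √(588 · 813) = √478044 ≈ 691.4 → 691 mm
Long side: √(832 · 1150) = √956800 ≈ 978.2 → 978 mm

691 × 978 mm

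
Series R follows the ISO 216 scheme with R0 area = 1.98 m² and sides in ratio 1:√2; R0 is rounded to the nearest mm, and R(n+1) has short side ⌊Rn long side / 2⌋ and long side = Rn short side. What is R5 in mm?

209 × 295 mm

Let R0's short side be w mm. w · w√2 = 1.98 m² = 1,980,000 mm², so w ≈ 1183.2 mm and w√2 ≈ 1673.4 mm → R0 = 1183 × 1673 mm.
R1: ⌊1673/2⌋ × 1183 = 836 × 1183 mm
R2: ⌊1183/2⌋ × 836 = 591 × 836 mm
R3: ⌊836/2⌋ × 591 = 418 × 591 mm
R4: ⌊591/2⌋ × 418 = 295 × 418 mm
R5: ⌊418/2⌋ × 295 = 209 × 295 mm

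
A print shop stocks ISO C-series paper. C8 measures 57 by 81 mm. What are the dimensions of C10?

C9: ⌊81/2⌋ × 57 = 40 × 57 mm
C10: ⌊57/2⌋ × 40 = 28 × 40 mm

28 × 40 mm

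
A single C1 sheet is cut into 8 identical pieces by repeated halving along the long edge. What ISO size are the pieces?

C4

8 = 2^3, so 3 halving steps.
C1 → C2 → … → C4 after 3 steps.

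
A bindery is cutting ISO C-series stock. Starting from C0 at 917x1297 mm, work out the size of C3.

C1: ⌊1297/2⌋ × 917 = 648 × 917 mm
C2: ⌊917/2⌋ × 648 = 458 × 648 mm
C3: ⌊648/2⌋ × 458 = 324 × 458 mm

324 × 458 mm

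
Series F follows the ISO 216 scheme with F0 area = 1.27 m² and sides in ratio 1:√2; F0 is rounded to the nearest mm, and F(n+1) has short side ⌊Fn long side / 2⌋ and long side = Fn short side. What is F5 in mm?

Let F0's short side be w mm. w · w√2 = 1.27 m² = 1,270,000 mm², so w ≈ 947.6 mm and w√2 ≈ 1340.2 mm → F0 = 948 × 1340 mm.
F1: ⌊1340/2⌋ × 948 = 670 × 948 mm
F2: ⌊948/2⌋ × 670 = 474 × 670 mm
F3: ⌊670/2⌋ × 474 = 335 × 474 mm
F4: ⌊474/2⌋ × 335 = 237 × 335 mm
F5: ⌊335/2⌋ × 237 = 167 × 237 mm

167 × 237 mm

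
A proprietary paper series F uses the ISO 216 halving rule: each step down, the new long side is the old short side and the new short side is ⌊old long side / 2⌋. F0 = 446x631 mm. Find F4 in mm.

111 × 157 mm

F1: ⌊631/2⌋ × 446 = 315 × 446 mm
F2: ⌊446/2⌋ × 315 = 223 × 315 mm
F3: ⌊315/2⌋ × 223 = 157 × 223 mm
F4: ⌊223/2⌋ × 157 = 111 × 157 mm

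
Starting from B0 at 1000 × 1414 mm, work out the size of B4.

B1: ⌊1414/2⌋ × 1000 = 707 × 1000 mm
B2: ⌊1000/2⌋ × 707 = 500 × 707 mm
B3: ⌊707/2⌋ × 500 = 353 × 500 mm
B4: ⌊500/2⌋ × 353 = 250 × 353 mm

250 × 353 mm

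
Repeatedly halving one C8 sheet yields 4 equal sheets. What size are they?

C10

4 = 2^2, so 2 halving steps.
C8 → C9 → … → C10 after 2 steps.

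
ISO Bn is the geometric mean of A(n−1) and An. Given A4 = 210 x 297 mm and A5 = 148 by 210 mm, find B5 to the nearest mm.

176 × 250 mm

Short side: √(210 · 148) = √31080 ≈ 176.3 → 176 mm
Long side: √(297 · 210) = √62370 ≈ 249.7 → 250 mm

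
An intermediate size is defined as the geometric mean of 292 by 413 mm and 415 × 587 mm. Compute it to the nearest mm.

Short side: √(292 · 415) = √121180 ≈ 348.1 → 348 mm
Long side: √(413 · 587) = √242431 ≈ 492.4 → 492 mm

348 × 492 mm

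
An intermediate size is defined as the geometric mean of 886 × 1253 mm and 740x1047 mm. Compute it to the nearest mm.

Short side: √(886 · 740) = √655640 ≈ 809.7 → 810 mm
Long side: √(1253 · 1047) = √1311891 ≈ 1145.4 → 1145 mm

810 × 1145 mm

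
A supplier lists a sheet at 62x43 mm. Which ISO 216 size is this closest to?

Aspect ratio 62/43 ≈ 1.442 (ISO target is √2 ≈ 1.414).
In the B-series (B0 = 1000 × 1414 mm): B9 = 44 × 62 mm.
Off by 1 mm total — nearest standard size.

B9 (44 × 62 mm)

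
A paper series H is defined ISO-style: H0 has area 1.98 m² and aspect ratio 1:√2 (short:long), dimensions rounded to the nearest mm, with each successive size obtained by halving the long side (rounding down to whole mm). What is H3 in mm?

Let H0's short side be w mm. w · w√2 = 1.98 m² = 1,980,000 mm², so w ≈ 1183.2 mm and w√2 ≈ 1673.4 mm → H0 = 1183 × 1673 mm.
H1: ⌊1673/2⌋ × 1183 = 836 × 1183 mm
H2: ⌊1183/2⌋ × 836 = 591 × 836 mm
H3: ⌊836/2⌋ × 591 = 418 × 591 mm

418 × 591 mm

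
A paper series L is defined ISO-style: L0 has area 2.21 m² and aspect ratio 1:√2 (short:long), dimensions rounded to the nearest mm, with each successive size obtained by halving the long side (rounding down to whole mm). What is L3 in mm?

Let L0's short side be w mm. w · w√2 = 2.21 m² = 2,210,000 mm², so w ≈ 1250.1 mm and w√2 ≈ 1767.9 mm → L0 = 1250 × 1768 mm.
L1: ⌊1768/2⌋ × 1250 = 884 × 1250 mm
L2: ⌊1250/2⌋ × 884 = 625 × 884 mm
L3: ⌊884/2⌋ × 625 = 442 × 625 mm

442 × 625 mm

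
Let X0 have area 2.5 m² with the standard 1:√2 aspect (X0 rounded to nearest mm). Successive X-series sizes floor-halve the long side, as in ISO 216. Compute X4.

332 × 470 mm

Let X0's short side be w mm. w · w√2 = 2.5 m² = 2,500,000 mm², so w ≈ 1329.6 mm and w√2 ≈ 1880.3 mm → X0 = 1330 × 1880 mm.
X1: ⌊1880/2⌋ × 1330 = 940 × 1330 mm
X2: ⌊1330/2⌋ × 940 = 665 × 940 mm
X3: ⌊940/2⌋ × 665 = 470 × 665 mm
X4: ⌊665/2⌋ × 470 = 332 × 470 mm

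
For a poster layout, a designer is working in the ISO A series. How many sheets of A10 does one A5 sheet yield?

Each ISO step halves the sheet: 1 × A5 → 2 × A6 → 4 × A7 → 8 × A8 → …
From A5 to A10 is 5 halving steps: 2^5 = 32.

32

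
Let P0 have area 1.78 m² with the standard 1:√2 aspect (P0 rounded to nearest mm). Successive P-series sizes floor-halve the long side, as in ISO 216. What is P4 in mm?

280 × 396 mm

Let P0's short side be w mm. w · w√2 = 1.78 m² = 1,780,000 mm², so w ≈ 1121.9 mm and w√2 ≈ 1586.6 mm → P0 = 1122 × 1587 mm.
P1: ⌊1587/2⌋ × 1122 = 793 × 1122 mm
P2: ⌊1122/2⌋ × 793 = 561 × 793 mm
P3: ⌊793/2⌋ × 561 = 396 × 561 mm
P4: ⌊561/2⌋ × 396 = 280 × 396 mm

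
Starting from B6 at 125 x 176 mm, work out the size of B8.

B7: ⌊176/2⌋ × 125 = 88 × 125 mm
B8: ⌊125/2⌋ × 88 = 62 × 88 mm

62 × 88 mm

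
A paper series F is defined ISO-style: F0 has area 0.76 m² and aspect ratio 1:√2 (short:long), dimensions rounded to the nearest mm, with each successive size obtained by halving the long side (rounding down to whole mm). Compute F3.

259 × 366 mm

Let F0's short side be w mm. w · w√2 = 0.76 m² = 760,000 mm², so w ≈ 733.1 mm and w√2 ≈ 1036.7 mm → F0 = 733 × 1037 mm.
F1: ⌊1037/2⌋ × 733 = 518 × 733 mm
F2: ⌊733/2⌋ × 518 = 366 × 518 mm
F3: ⌊518/2⌋ × 366 = 259 × 366 mm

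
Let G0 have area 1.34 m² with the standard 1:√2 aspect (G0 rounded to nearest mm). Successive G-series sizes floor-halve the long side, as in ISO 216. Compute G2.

486 × 688 mm

Let G0's short side be w mm. w · w√2 = 1.34 m² = 1,340,000 mm², so w ≈ 973.4 mm and w√2 ≈ 1376.6 mm → G0 = 973 × 1377 mm.
G1: ⌊1377/2⌋ × 973 = 688 × 973 mm
G2: ⌊973/2⌋ × 688 = 486 × 688 mm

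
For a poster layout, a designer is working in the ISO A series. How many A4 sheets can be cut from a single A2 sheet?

4

A2 = 420 × 594 mm; A4 = 210 × 297 mm.
Each halving step doubles the count; 2 steps from A2 to A4.
2^2 = 4.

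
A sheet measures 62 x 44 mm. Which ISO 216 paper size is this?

Aspect ratio 62/44 ≈ 1.409 — close to the ISO √2 ≈ 1.414.
In the B-series (B0 = 1000 × 1414 mm): B9 = 44 × 62 mm.

B9 (44 × 62 mm)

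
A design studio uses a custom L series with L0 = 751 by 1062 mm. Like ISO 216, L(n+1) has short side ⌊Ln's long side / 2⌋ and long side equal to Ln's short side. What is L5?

132 × 187 mm

L1: ⌊1062/2⌋ × 751 = 531 × 751 mm
L2: ⌊751/2⌋ × 531 = 375 × 531 mm
L3: ⌊531/2⌋ × 375 = 265 × 375 mm
L4: ⌊375/2⌋ × 265 = 187 × 265 mm
L5: ⌊265/2⌋ × 187 = 132 × 187 mm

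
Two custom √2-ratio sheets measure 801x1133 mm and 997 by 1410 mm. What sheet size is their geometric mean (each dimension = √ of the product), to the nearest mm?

Short side: √(801 · 997) = √798597 ≈ 893.6 → 894 mm
Long side: √(1133 · 1410) = √1597530 ≈ 1263.9 → 1264 mm

894 × 1264 mm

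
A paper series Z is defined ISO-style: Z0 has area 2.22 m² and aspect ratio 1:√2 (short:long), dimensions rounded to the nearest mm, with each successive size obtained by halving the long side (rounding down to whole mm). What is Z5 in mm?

221 × 313 mm

Let Z0's short side be w mm. w · w√2 = 2.22 m² = 2,220,000 mm², so w ≈ 1252.9 mm and w√2 ≈ 1771.9 mm → Z0 = 1253 × 1772 mm.
Z1: ⌊1772/2⌋ × 1253 = 886 × 1253 mm
Z2: ⌊1253/2⌋ × 886 = 626 × 886 mm
Z3: ⌊886/2⌋ × 626 = 443 × 626 mm
Z4: ⌊626/2⌋ × 443 = 313 × 443 mm
Z5: ⌊443/2⌋ × 313 = 221 × 313 mm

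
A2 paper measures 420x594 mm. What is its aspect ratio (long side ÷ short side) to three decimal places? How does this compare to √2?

1.414

594 / 420 = 1.414
Matches √2 ≈ 1.414 — the ISO 216 defining ratio.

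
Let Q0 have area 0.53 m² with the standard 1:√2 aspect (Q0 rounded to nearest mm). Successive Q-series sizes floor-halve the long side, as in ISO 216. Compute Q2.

306 × 433 mm

Let Q0's short side be w mm. w · w√2 = 0.53 m² = 530,000 mm², so w ≈ 612.2 mm and w√2 ≈ 865.8 mm → Q0 = 612 × 866 mm.
Q1: ⌊866/2⌋ × 612 = 433 × 612 mm
Q2: ⌊612/2⌋ × 433 = 306 × 433 mm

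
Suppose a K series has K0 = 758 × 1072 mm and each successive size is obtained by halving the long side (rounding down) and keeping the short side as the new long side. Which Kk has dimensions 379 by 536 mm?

K2

K0: 758 × 1072 mm
K1: 536 × 758 mm
K2: 379 × 536 mm
K3: 268 × 379 mm
→ matches K2.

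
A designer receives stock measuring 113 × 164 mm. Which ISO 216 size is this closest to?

Aspect ratio 164/113 ≈ 1.451 (ISO target is √2 ≈ 1.414).
In the C-series (envelope sizes, between A and B): C6 = 114 × 162 mm.
Off by 3 mm total — nearest standard size.

C6 (114 × 162 mm)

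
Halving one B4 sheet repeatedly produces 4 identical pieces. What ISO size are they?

4 = 2^2, so 2 halving steps.
B4 → B5 → … → B6 after 2 steps.

B6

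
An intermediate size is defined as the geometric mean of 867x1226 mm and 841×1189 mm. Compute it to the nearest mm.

854 × 1207 mm

Short side: √(867 · 841) = √729147 ≈ 853.9 → 854 mm
Long side: √(1226 · 1189) = √1457714 ≈ 1207.4 → 1207 mm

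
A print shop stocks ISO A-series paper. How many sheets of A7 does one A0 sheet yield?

128

A0 = 841 × 1189 mm; A7 = 74 × 105 mm.
Each halving step doubles the count; 7 steps from A0 to A7.
2^7 = 128.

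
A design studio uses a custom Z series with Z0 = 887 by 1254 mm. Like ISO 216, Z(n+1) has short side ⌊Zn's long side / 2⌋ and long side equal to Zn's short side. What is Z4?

221 × 313 mm

Z1: ⌊1254/2⌋ × 887 = 627 × 887 mm
Z2: ⌊887/2⌋ × 627 = 443 × 627 mm
Z3: ⌊627/2⌋ × 443 = 313 × 443 mm
Z4: ⌊443/2⌋ × 313 = 221 × 313 mm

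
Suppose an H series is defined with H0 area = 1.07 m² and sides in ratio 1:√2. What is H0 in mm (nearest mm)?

Let the short side be w mm. Then w · w√2 = 1.07 m² = 1,070,000 mm².
w² = 1,070,000/√2, so w ≈ 869.8 mm; long side = w√2 ≈ 1230.1 mm.

870 × 1230 mm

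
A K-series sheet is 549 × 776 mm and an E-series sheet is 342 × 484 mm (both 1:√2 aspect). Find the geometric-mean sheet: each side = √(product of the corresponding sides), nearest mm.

433 × 613 mm

Short side: √(549 · 342) = √187758 ≈ 433.3 → 433 mm
Long side: √(776 · 484) = √375584 ≈ 612.8 → 613 mm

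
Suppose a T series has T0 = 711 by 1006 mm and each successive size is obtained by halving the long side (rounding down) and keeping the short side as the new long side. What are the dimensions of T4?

177 × 251 mm

T1: ⌊1006/2⌋ × 711 = 503 × 711 mm
T2: ⌊711/2⌋ × 503 = 355 × 503 mm
T3: ⌊503/2⌋ × 355 = 251 × 355 mm
T4: ⌊355/2⌋ × 251 = 177 × 251 mm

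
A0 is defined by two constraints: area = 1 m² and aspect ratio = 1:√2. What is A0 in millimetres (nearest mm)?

Let the short side be w mm. Then the long side is w√2 and w · w√2 = 10⁶ mm².
w² = 10⁶/√2, so w = 1000 / 2^(1/4) ≈ 840.9 mm; long side = 1000 · 2^(1/4) ≈ 1189.2 mm.

841 × 1189 mm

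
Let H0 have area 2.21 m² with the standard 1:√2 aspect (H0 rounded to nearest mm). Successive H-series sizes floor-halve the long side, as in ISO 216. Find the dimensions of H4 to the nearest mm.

Let H0's short side be w mm. w · w√2 = 2.21 m² = 2,210,000 mm², so w ≈ 1250.1 mm and w√2 ≈ 1767.9 mm → H0 = 1250 × 1768 mm.
H1: ⌊1768/2⌋ × 1250 = 884 × 1250 mm
H2: ⌊1250/2⌋ × 884 = 625 × 884 mm
H3: ⌊884/2⌋ × 625 = 442 × 625 mm
H4: ⌊625/2⌋ × 442 = 312 × 442 mm

312 × 442 mm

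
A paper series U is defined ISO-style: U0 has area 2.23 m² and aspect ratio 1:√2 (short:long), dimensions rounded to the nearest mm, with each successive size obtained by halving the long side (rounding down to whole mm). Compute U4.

Let U0's short side be w mm. w · w√2 = 2.23 m² = 2,230,000 mm², so w ≈ 1255.7 mm and w√2 ≈ 1775.9 mm → U0 = 1256 × 1776 mm.
U1: ⌊1776/2⌋ × 1256 = 888 × 1256 mm
U2: ⌊1256/2⌋ × 888 = 628 × 888 mm
U3: ⌊888/2⌋ × 628 = 444 × 628 mm
U4: ⌊628/2⌋ × 444 = 314 × 444 mm

314 × 444 mm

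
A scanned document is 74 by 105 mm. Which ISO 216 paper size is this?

Aspect ratio 105/74 ≈ 1.419 — close to the ISO √2 ≈ 1.414.
In the A-series (A0 area = 1 m²): A7 = 74 × 105 mm.

A7 (74 × 105 mm)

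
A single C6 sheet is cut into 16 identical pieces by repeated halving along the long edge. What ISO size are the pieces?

16 = 2^4, so 4 halving steps.
C6 → C7 → … → C10 after 4 steps.

C10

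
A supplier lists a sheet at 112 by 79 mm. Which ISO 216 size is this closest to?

C7 (81 × 114 mm)

Aspect ratio 112/79 ≈ 1.418 — close to the ISO √2 ≈ 1.414.
In the C-series (envelope sizes, between A and B): C7 = 81 × 114 mm.
Off by 4 mm total — nearest standard size.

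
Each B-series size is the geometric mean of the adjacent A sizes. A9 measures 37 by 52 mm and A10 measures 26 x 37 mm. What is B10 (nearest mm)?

31 × 44 mm

Short side: √(37 · 26) = √962 ≈ 31.0 → 31 mm
Long side: √(52 · 37) = √1924 ≈ 43.9 → 44 mm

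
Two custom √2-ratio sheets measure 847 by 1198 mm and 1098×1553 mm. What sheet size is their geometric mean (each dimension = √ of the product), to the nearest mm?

964 × 1364 mm

Short side: √(847 · 1098) = √930006 ≈ 964.4 → 964 mm
Long side: √(1198 · 1553) = √1860494 ≈ 1364.0 → 1364 mm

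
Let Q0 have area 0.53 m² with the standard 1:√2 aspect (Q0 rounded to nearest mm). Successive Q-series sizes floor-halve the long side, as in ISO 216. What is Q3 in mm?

216 × 306 mm

Let Q0's short side be w mm. w · w√2 = 0.53 m² = 530,000 mm², so w ≈ 612.2 mm and w√2 ≈ 865.8 mm → Q0 = 612 × 866 mm.
Q1: ⌊866/2⌋ × 612 = 433 × 612 mm
Q2: ⌊612/2⌋ × 433 = 306 × 433 mm
Q3: ⌊433/2⌋ × 306 = 216 × 306 mm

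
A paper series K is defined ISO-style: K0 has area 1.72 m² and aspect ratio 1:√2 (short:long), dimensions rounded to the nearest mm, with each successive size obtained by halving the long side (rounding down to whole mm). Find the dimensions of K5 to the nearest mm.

195 × 275 mm

Let K0's short side be w mm. w · w√2 = 1.72 m² = 1,720,000 mm², so w ≈ 1102.8 mm and w√2 ≈ 1559.6 mm → K0 = 1103 × 1560 mm.
K1: ⌊1560/2⌋ × 1103 = 780 × 1103 mm
K2: ⌊1103/2⌋ × 780 = 551 × 780 mm
K3: ⌊780/2⌋ × 551 = 390 × 551 mm
K4: ⌊551/2⌋ × 390 = 275 × 390 mm
K5: ⌊390/2⌋ × 275 = 195 × 275 mm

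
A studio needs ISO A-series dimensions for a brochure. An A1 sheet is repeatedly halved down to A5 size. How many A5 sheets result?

16

A1 = 594 × 841 mm; A5 = 148 × 210 mm.
Each halving step doubles the count; 4 steps from A1 to A5.
2^4 = 16.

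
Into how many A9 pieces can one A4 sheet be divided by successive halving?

32

Each ISO step halves the sheet: 1 × A4 → 2 × A5 → 4 × A6 → 8 × A7 → …
From A4 to A9 is 5 halving steps: 2^5 = 32.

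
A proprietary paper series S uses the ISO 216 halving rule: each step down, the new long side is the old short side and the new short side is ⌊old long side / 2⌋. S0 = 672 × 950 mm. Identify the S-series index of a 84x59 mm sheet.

S7

S0: 672 × 950 mm
S1: 475 × 672 mm
S2: 336 × 475 mm
S3: 237 × 336 mm
S4: 168 × 237 mm
S5: 118 × 168 mm
S6: 84 × 118 mm
S7: 59 × 84 mm
S8: 42 × 59 mm
→ matches S7.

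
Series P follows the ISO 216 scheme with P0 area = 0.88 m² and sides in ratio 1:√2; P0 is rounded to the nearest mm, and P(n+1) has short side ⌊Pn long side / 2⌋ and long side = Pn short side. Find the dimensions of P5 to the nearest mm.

139 × 197 mm

Let P0's short side be w mm. w · w√2 = 0.88 m² = 880,000 mm², so w ≈ 788.8 mm and w√2 ≈ 1115.6 mm → P0 = 789 × 1116 mm.
P1: ⌊1116/2⌋ × 789 = 558 × 789 mm
P2: ⌊789/2⌋ × 558 = 394 × 558 mm
P3: ⌊558/2⌋ × 394 = 279 × 394 mm
P4: ⌊394/2⌋ × 279 = 197 × 279 mm
P5: ⌊279/2⌋ × 197 = 139 × 197 mm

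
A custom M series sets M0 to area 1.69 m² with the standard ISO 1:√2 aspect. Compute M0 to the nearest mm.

1093 × 1546 mm

Let the short side be w mm. Then w · w√2 = 1.69 m² = 1,690,000 mm².
w² = 1,690,000/√2, so w ≈ 1093.2 mm; long side = w√2 ≈ 1546.0 mm.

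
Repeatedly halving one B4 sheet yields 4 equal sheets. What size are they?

4 = 2^2, so 2 halving steps.
B4 → B5 → … → B6 after 2 steps.

B6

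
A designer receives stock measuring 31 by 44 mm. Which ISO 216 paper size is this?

Aspect ratio 44/31 ≈ 1.419 — close to the ISO √2 ≈ 1.414.
In the B-series (B0 = 1000 × 1414 mm): B10 = 31 × 44 mm.

B10 (31 × 44 mm)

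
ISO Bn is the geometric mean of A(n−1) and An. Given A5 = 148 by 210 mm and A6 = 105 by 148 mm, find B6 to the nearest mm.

Short side: √(148 · 105) = √15540 ≈ 124.7 → 125 mm
Long side: √(210 · 148) = √31080 ≈ 176.3 → 176 mm

125 × 176 mm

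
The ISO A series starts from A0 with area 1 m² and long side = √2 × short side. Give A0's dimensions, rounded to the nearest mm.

841 × 1189 mm

Let the short side be w mm. Then the long side is w√2 and w · w√2 = 10⁶ mm².
w² = 10⁶/√2, so w = 1000 / 2^(1/4) ≈ 840.9 mm; long side = 1000 · 2^(1/4) ≈ 1189.2 mm.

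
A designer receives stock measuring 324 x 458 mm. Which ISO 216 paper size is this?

Aspect ratio 458/324 ≈ 1.414 — close to the ISO √2 ≈ 1.414.
In the C-series (envelope sizes, between A and B): C3 = 324 × 458 mm.

C3 (324 × 458 mm)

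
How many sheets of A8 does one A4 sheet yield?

A4 = 210 × 297 mm; A8 = 52 × 74 mm.
Each halving step doubles the count; 4 steps from A4 to A8.
2^4 = 16.

16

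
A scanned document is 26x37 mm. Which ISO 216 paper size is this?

A10 (26 × 37 mm)

Aspect ratio 37/26 ≈ 1.423 — close to the ISO √2 ≈ 1.414.
In the A-series (A0 area = 1 m²): A10 = 26 × 37 mm.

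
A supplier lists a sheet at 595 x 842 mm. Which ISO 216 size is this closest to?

A1 (594 × 841 mm)

Aspect ratio 842/595 ≈ 1.415 — close to the ISO √2 ≈ 1.414.
In the A-series (A0 area = 1 m²): A1 = 594 × 841 mm.
Off by 2 mm total — nearest standard size.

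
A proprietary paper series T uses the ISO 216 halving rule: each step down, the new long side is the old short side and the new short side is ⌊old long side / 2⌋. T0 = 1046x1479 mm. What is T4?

261 × 369 mm

T1: ⌊1479/2⌋ × 1046 = 739 × 1046 mm
T2: ⌊1046/2⌋ × 739 = 523 × 739 mm
T3: ⌊739/2⌋ × 523 = 369 × 523 mm
T4: ⌊523/2⌋ × 369 = 261 × 369 mm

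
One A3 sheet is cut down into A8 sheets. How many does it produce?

32

A3 = 297 × 420 mm; A8 = 52 × 74 mm.
Each halving step doubles the count; 5 steps from A3 to A8.
2^5 = 32.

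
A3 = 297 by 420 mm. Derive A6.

105 × 148 mm

A4: ⌊420/2⌋ × 297 = 210 × 297 mm
A5: ⌊297/2⌋ × 210 = 148 × 210 mm
A6: ⌊210/2⌋ × 148 = 105 × 148 mm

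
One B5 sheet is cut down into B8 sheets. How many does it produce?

8

B5 = 176 × 250 mm; B8 = 62 × 88 mm.
Each halving step doubles the count; 3 steps from B5 to B8.
2^3 = 8.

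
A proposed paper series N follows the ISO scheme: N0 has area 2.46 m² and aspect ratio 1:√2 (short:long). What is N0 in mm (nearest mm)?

Let the short side be w mm. Then w · w√2 = 2.46 m² = 2,460,000 mm².
w² = 2,460,000/√2, so w ≈ 1318.9 mm; long side = w√2 ≈ 1865.2 mm.

1319 × 1865 mm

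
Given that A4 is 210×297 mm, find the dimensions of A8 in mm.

52 × 74 mm

A5: ⌊297/2⌋ × 210 = 148 × 210 mm
A6: ⌊210/2⌋ × 148 = 105 × 148 mm
A7: ⌊148/2⌋ × 105 = 74 × 105 mm
A8: ⌊105/2⌋ × 74 = 52 × 74 mm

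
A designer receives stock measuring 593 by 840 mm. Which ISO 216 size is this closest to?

Aspect ratio 840/593 ≈ 1.417 — close to the ISO √2 ≈ 1.414.
In the A-series (A0 area = 1 m²): A1 = 594 × 841 mm.
Off by 2 mm total — nearest standard size.

A1 (594 × 841 mm)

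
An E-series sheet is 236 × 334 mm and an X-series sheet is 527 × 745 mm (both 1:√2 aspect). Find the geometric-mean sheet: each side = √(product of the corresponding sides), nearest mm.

353 × 499 mm

Short side: √(236 · 527) = √124372 ≈ 352.7 → 353 mm
Long side: √(334 · 745) = √248830 ≈ 498.8 → 499 mm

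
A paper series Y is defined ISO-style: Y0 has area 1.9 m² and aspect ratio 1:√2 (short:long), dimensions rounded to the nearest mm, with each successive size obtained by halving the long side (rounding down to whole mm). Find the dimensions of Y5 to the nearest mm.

204 × 289 mm

Let Y0's short side be w mm. w · w√2 = 1.9 m² = 1,900,000 mm², so w ≈ 1159.1 mm and w√2 ≈ 1639.2 mm → Y0 = 1159 × 1639 mm.
Y1: ⌊1639/2⌋ × 1159 = 819 × 1159 mm
Y2: ⌊1159/2⌋ × 819 = 579 × 819 mm
Y3: ⌊819/2⌋ × 579 = 409 × 579 mm
Y4: ⌊579/2⌋ × 409 = 289 × 409 mm
Y5: ⌊409/2⌋ × 289 = 204 × 289 mm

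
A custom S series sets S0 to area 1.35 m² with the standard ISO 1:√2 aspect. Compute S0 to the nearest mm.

Let the short side be w mm. Then w · w√2 = 1.35 m² = 1,350,000 mm².
w² = 1,350,000/√2, so w ≈ 977.0 mm; long side = w√2 ≈ 1381.7 mm.

977 × 1382 mm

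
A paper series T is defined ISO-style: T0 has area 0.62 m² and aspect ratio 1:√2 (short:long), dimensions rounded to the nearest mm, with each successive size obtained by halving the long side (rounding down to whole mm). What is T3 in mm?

Let T0's short side be w mm. w · w√2 = 0.62 m² = 620,000 mm², so w ≈ 662.1 mm and w√2 ≈ 936.4 mm → T0 = 662 × 936 mm.
T1: ⌊936/2⌋ × 662 = 468 × 662 mm
T2: ⌊662/2⌋ × 468 = 331 × 468 mm
T3: ⌊468/2⌋ × 331 = 234 × 331 mm

234 × 331 mm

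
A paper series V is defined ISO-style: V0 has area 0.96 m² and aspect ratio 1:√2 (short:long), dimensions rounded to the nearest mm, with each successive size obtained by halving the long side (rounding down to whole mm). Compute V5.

Let V0's short side be w mm. w · w√2 = 0.96 m² = 960,000 mm², so w ≈ 823.9 mm and w√2 ≈ 1165.2 mm → V0 = 824 × 1165 mm.
V1: ⌊1165/2⌋ × 824 = 582 × 824 mm
V2: ⌊824/2⌋ × 582 = 412 × 582 mm
V3: ⌊582/2⌋ × 412 = 291 × 412 mm
V4: ⌊412/2⌋ × 291 = 206 × 291 mm
V5: ⌊291/2⌋ × 206 = 145 × 206 mm

145 × 206 mm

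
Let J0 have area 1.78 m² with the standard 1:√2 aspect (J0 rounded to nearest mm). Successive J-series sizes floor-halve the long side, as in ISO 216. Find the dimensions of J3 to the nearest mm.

396 × 561 mm

Let J0's short side be w mm. w · w√2 = 1.78 m² = 1,780,000 mm², so w ≈ 1121.9 mm and w√2 ≈ 1586.6 mm → J0 = 1122 × 1587 mm.
J1: ⌊1587/2⌋ × 1122 = 793 × 1122 mm
J2: ⌊1122/2⌋ × 793 = 561 × 793 mm
J3: ⌊793/2⌋ × 561 = 396 × 561 mm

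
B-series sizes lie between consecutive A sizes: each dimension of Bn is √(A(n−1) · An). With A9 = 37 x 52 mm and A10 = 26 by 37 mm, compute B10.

31 × 44 mm

Short side: √(37 · 26) = √962 ≈ 31.0 → 31 mm
Long side: √(52 · 37) = √1924 ≈ 43.9 → 44 mm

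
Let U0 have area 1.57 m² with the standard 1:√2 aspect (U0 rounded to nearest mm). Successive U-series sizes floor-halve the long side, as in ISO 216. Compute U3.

372 × 527 mm

Let U0's short side be w mm. w · w√2 = 1.57 m² = 1,570,000 mm², so w ≈ 1053.6 mm and w√2 ≈ 1490.1 mm → U0 = 1054 × 1490 mm.
U1: ⌊1490/2⌋ × 1054 = 745 × 1054 mm
U2: ⌊1054/2⌋ × 745 = 527 × 745 mm
U3: ⌊745/2⌋ × 527 = 372 × 527 mm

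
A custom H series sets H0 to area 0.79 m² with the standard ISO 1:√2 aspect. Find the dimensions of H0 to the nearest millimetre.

Let the short side be w mm. Then w · w√2 = 0.79 m² = 790,000 mm².
w² = 790,000/√2, so w ≈ 747.4 mm; long side = w√2 ≈ 1057.0 mm.

747 × 1057 mm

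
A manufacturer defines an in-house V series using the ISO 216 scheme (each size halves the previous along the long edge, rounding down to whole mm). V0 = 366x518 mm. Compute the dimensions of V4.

V1: ⌊518/2⌋ × 366 = 259 × 366 mm
V2: ⌊366/2⌋ × 259 = 183 × 259 mm
V3: ⌊259/2⌋ × 183 = 129 × 183 mm
V4: ⌊183/2⌋ × 129 = 91 × 129 mm

91 × 129 mm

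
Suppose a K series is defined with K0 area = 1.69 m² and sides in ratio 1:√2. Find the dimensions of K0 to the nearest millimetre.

Let the short side be w mm. Then w · w√2 = 1.69 m² = 1,690,000 mm².
w² = 1,690,000/√2, so w ≈ 1093.2 mm; long side = w√2 ≈ 1546.0 mm.

1093 × 1546 mm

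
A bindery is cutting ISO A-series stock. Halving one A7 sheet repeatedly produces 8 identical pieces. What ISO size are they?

8 = 2^3, so 3 halving steps.
A7 → A8 → … → A10 after 3 steps.

A10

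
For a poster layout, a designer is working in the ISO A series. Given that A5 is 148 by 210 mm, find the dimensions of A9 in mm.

A6: ⌊210/2⌋ × 148 = 105 × 148 mm
A7: ⌊148/2⌋ × 105 = 74 × 105 mm
A8: ⌊105/2⌋ × 74 = 52 × 74 mm
A9: ⌊74/2⌋ × 52 = 37 × 52 mm

37 × 52 mm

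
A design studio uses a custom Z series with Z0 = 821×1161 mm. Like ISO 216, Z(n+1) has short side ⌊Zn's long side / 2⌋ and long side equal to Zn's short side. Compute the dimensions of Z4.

205 × 290 mm

Z1 = 580 × 821 mm (from Z0 by 1 halving).
Z2: ⌊821/2⌋ × 580 = 410 × 580 mm
Z3: ⌊580/2⌋ × 410 = 290 × 410 mm
Z4: ⌊410/2⌋ × 290 = 205 × 290 mm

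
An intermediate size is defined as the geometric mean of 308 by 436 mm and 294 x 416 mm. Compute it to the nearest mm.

Short side: √(308 · 294) = √90552 ≈ 300.9 → 301 mm
Long side: √(436 · 416) = √181376 ≈ 425.9 → 426 mm

301 × 426 mm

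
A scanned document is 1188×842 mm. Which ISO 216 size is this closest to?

A0 (841 × 1189 mm)

Aspect ratio 1188/842 ≈ 1.411 — close to the ISO √2 ≈ 1.414.
In the A-series (A0 area = 1 m²): A0 = 841 × 1189 mm.
Off by 2 mm total — nearest standard size.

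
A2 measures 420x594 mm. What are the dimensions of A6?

A3: ⌊594/2⌋ × 420 = 297 × 420 mm
A4: ⌊420/2⌋ × 297 = 210 × 297 mm
A5: ⌊297/2⌋ × 210 = 148 × 210 mm
A6: ⌊210/2⌋ × 148 = 105 × 148 mm

105 × 148 mm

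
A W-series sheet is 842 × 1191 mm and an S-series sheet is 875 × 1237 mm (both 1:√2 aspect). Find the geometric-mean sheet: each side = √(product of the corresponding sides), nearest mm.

858 × 1214 mm

Short side: √(842 · 875) = √736750 ≈ 858.3 → 858 mm
Long side: √(1191 · 1237) = √1473267 ≈ 1213.8 → 1214 mm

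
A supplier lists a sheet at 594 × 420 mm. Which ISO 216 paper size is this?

A2 (420 × 594 mm)

Aspect ratio 594/420 ≈ 1.414 — close to the ISO √2 ≈ 1.414.
In the A-series (A0 area = 1 m²): A2 = 420 × 594 mm.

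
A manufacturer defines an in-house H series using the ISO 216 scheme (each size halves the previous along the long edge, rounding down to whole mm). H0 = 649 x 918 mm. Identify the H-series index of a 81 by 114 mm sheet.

H0: 649 × 918 mm
H1: 459 × 649 mm
H2: 324 × 459 mm
H3: 229 × 324 mm
H4: 162 × 229 mm
H5: 114 × 162 mm
H6: 81 × 114 mm
H7: 57 × 81 mm
→ matches H6.

H6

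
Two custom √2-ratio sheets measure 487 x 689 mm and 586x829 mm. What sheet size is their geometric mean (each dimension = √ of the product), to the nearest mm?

Short side: √(487 · 586) = √285382 ≈ 534.2 → 534 mm
Long side: √(689 · 829) = √571181 ≈ 755.8 → 756 mm

534 × 756 mm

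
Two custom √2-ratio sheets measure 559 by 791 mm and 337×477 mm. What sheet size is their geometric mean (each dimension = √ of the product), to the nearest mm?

Short side: √(559 · 337) = √188383 ≈ 434.0 → 434 mm
Long side: √(791 · 477) = √377307 ≈ 614.3 → 614 mm

434 × 614 mm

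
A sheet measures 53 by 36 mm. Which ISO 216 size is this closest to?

Aspect ratio 53/36 ≈ 1.472 (ISO target is √2 ≈ 1.414).
In the A-series (A0 area = 1 m²): A9 = 37 × 52 mm.
Off by 2 mm total — nearest standard size.

A9 (37 × 52 mm)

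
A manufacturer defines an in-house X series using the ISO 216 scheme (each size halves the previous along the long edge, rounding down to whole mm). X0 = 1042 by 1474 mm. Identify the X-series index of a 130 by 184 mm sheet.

X0: 1042 × 1474 mm
X1: 737 × 1042 mm
X2: 521 × 737 mm
X3: 368 × 521 mm
X4: 260 × 368 mm
X5: 184 × 260 mm
X6: 130 × 184 mm
X7: 92 × 130 mm
→ matches X6.

X6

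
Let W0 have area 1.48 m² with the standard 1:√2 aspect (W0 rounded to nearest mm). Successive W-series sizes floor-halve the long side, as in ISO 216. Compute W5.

Let W0's short side be w mm. w · w√2 = 1.48 m² = 1,480,000 mm², so w ≈ 1023.0 mm and w√2 ≈ 1446.7 mm → W0 = 1023 × 1447 mm.
W1: ⌊1447/2⌋ × 1023 = 723 × 1023 mm
W2: ⌊1023/2⌋ × 723 = 511 × 723 mm
W3: ⌊723/2⌋ × 511 = 361 × 511 mm
W4: ⌊511/2⌋ × 361 = 255 × 361 mm
W5: ⌊361/2⌋ × 255 = 180 × 255 mm

180 × 255 mm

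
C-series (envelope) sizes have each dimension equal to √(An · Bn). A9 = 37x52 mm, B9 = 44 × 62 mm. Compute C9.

Short side: √(37 · 44) = √1628 ≈ 40.3 → 40 mm
Long side: √(52 · 62) = √3224 ≈ 56.8 → 57 mm

40 × 57 mm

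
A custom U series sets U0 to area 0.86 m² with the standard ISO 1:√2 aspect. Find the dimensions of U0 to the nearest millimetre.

Let the short side be w mm. Then w · w√2 = 0.86 m² = 860,000 mm².
w² = 860,000/√2, so w ≈ 779.8 mm; long side = w√2 ≈ 1102.8 mm.

780 × 1103 mm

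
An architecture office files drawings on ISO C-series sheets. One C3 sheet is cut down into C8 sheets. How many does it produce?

C3 = 324 × 458 mm; C8 = 57 × 81 mm.
Each halving step doubles the count; 5 steps from C3 to C8.
2^5 = 32.

32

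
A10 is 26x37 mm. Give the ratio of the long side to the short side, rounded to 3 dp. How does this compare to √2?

1.423

37 / 26 = 1.423
ISO 216 targets √2 ≈ 1.414; the +0.009 deviation is from mm rounding.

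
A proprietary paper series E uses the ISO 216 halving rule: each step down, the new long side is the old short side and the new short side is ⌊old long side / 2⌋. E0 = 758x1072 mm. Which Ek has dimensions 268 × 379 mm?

E3

E0: 758 × 1072 mm
E1: 536 × 758 mm
E2: 379 × 536 mm
E3: 268 × 379 mm
E4: 189 × 268 mm
→ matches E3.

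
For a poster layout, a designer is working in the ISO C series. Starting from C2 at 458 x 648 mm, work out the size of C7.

81 × 114 mm

C3: ⌊648/2⌋ × 458 = 324 × 458 mm
C4: ⌊458/2⌋ × 324 = 229 × 324 mm
C5: ⌊324/2⌋ × 229 = 162 × 229 mm
C6: ⌊229/2⌋ × 162 = 114 × 162 mm
C7: ⌊162/2⌋ × 114 = 81 × 114 mm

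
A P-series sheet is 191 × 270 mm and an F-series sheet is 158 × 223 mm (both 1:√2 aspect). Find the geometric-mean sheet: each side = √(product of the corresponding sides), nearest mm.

174 × 245 mm

Short side: √(191 · 158) = √30178 ≈ 173.7 → 174 mm
Long side: √(270 · 223) = √60210 ≈ 245.4 → 245 mm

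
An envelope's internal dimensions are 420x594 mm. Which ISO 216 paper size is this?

Aspect ratio 594/420 ≈ 1.414 — close to the ISO √2 ≈ 1.414.
In the A-series (A0 area = 1 m²): A2 = 420 × 594 mm.

A2 (420 × 594 mm)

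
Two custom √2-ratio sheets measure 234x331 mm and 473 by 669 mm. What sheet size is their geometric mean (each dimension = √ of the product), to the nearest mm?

Short side: √(234 · 473) = √110682 ≈ 332.7 → 333 mm
Long side: √(331 · 669) = √221439 ≈ 470.6 → 471 mm

333 × 471 mm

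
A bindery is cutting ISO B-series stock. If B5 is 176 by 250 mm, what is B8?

B6: ⌊250/2⌋ × 176 = 125 × 176 mm
B7: ⌊176/2⌋ × 125 = 88 × 125 mm
B8: ⌊125/2⌋ × 88 = 62 × 88 mm

62 × 88 mm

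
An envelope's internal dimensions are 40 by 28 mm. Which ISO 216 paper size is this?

C10 (28 × 40 mm)

Aspect ratio 40/28 ≈ 1.429 — close to the ISO √2 ≈ 1.414.
In the C-series (envelope sizes, between A and B): C10 = 28 × 40 mm.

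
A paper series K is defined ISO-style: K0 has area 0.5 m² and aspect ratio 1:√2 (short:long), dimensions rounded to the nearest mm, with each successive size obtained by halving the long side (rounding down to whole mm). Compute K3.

210 × 297 mm

Let K0's short side be w mm. w · w√2 = 0.5 m² = 500,000 mm², so w ≈ 594.6 mm and w√2 ≈ 840.9 mm → K0 = 595 × 841 mm.
K1: ⌊841/2⌋ × 595 = 420 × 595 mm
K2: ⌊595/2⌋ × 420 = 297 × 420 mm
K3: ⌊420/2⌋ × 297 = 210 × 297 mm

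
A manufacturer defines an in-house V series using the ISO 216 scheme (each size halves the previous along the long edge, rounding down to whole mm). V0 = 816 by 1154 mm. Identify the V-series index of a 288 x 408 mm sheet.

V0: 816 × 1154 mm
V1: 577 × 816 mm
V2: 408 × 577 mm
V3: 288 × 408 mm
V4: 204 × 288 mm
→ matches V3.

V3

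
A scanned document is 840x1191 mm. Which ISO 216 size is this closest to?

A0 (841 × 1189 mm)

Aspect ratio 1191/840 ≈ 1.418 — close to the ISO √2 ≈ 1.414.
In the A-series (A0 area = 1 m²): A0 = 841 × 1189 mm.
Off by 3 mm total — nearest standard size.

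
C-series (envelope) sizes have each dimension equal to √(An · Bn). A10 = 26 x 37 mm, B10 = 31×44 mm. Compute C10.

28 × 40 mm

Short side: √(26 · 31) = √806 ≈ 28.4 → 28 mm
Long side: √(37 · 44) = √1628 ≈ 40.3 → 40 mm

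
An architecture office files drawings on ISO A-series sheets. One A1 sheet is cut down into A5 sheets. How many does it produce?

16

A1 = 594 × 841 mm; A5 = 148 × 210 mm.
Each halving step doubles the count; 4 steps from A1 to A5.
2^4 = 16.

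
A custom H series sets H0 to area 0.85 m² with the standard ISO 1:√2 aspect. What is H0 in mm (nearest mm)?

775 × 1096 mm

Let the short side be w mm. Then w · w√2 = 0.85 m² = 850,000 mm².
w² = 850,000/√2, so w ≈ 775.3 mm; long side = w√2 ≈ 1096.4 mm.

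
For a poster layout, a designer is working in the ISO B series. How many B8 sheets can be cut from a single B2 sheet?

64

Each ISO step halves the sheet: 1 × B2 → 2 × B3 → 4 × B4 → 8 × B5 → …
From B2 to B8 is 6 halving steps: 2^6 = 64.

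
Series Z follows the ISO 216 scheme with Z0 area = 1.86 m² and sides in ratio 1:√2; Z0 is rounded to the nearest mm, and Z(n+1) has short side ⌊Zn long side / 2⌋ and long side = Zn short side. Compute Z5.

202 × 286 mm

Let Z0's short side be w mm. w · w√2 = 1.86 m² = 1,860,000 mm², so w ≈ 1146.8 mm and w√2 ≈ 1621.9 mm → Z0 = 1147 × 1622 mm.
Z1: ⌊1622/2⌋ × 1147 = 811 × 1147 mm
Z2: ⌊1147/2⌋ × 811 = 573 × 811 mm
Z3: ⌊811/2⌋ × 573 = 405 × 573 mm
Z4: ⌊573/2⌋ × 405 = 286 × 405 mm
Z5: ⌊405/2⌋ × 286 = 202 × 286 mm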